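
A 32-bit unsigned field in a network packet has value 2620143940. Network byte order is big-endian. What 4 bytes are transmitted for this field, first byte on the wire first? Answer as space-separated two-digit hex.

2620143940 in hexadecimal, padded to 32 bits, is 0x9C2C3944.
Split into bytes (most-significant first): 9C 2C 39 44.
Big-endian stores the most-significant byte at the lowest address.
So the memory order matches the most-significant-first order: 9C 2C 39 44.

9C 2C 39 44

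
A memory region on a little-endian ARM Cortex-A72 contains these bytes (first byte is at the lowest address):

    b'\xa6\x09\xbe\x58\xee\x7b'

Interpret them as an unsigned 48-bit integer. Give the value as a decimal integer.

Little-endian: lowest address holds the least-significant byte.
Reassemble most-significant byte first: 7B EE 58 BE 09 A6 → 0x7BEE58BE09A6.
0x7BEE58BE09A6 = 136263621282214.

136263621282214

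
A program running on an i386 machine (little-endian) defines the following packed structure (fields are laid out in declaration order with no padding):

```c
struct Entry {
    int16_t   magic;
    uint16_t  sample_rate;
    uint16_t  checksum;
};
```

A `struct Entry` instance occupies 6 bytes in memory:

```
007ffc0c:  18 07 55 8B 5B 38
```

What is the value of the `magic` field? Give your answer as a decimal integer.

`magic` is the first field, at byte offset 0, occupying 2 bytes.
Bytes at offsets 0..1: 18 07.
Little-endian: lowest address holds the least-significant byte.
Reassemble most-significant byte first: 07 18 → 0x0718.
0x0718 = 1816.

1816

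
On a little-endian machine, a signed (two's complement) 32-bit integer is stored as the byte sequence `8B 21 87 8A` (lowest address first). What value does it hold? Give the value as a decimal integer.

-1970855541

Little-endian stores the least-significant byte at the lowest address.
Reassemble most-significant byte first: 8A 87 21 8B → 0x8A87218B.
Top bit is set, so as a signed 32-bit value this is 0x8A87218B − 2^32 = -1970855541.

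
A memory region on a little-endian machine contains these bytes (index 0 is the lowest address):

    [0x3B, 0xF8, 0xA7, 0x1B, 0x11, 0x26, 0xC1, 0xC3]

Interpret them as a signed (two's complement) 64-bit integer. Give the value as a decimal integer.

-4341146710888155077

Little-endian: lowest address holds the least-significant byte.
Reassemble most-significant byte first: C3 C1 26 11 1B A7 F8 3B → 0xC3C126111BA7F83B.
Top bit is set, so as a signed 64-bit value this is 0xC3C126111BA7F83B − 2^64 = -4341146710888155077.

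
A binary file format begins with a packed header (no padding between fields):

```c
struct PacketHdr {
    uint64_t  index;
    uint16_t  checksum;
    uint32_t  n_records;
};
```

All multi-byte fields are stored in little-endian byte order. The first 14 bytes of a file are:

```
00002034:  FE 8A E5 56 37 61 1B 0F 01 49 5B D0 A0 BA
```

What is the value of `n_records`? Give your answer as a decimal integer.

3131101275

`n_records` follows `index` (8 B), `checksum` (2 B), so it starts at offset 8 + 2 = 10 and occupies 4 bytes.
Bytes at offsets 10..13: 5B D0 A0 BA.
In little-endian order the low byte comes first in memory.
Reassemble most-significant byte first: BA A0 D0 5B → 0xBAA0D05B.
0xBAA0D05B = 3131101275.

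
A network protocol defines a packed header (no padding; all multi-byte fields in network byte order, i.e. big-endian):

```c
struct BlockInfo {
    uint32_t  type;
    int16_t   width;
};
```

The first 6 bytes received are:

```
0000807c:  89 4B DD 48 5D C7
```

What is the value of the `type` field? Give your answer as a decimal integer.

`type` is the first field, at byte offset 0, occupying 4 bytes.
Bytes at offsets 0..3: 89 4B DD 48.
Big-endian: lowest address holds the most-significant byte.
The bytes are already most-significant first: 0x894BDD48.
0x894BDD48 = 2303450440.

2303450440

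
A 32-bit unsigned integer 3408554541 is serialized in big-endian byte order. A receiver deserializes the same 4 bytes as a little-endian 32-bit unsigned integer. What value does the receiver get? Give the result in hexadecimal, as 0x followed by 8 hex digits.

0x2D6A2ACB

3408554541 in 32-bit hexadecimal is 0xCB2A6A2D.
Stored big-endian, the bytes at ascending addresses are CB 2A 6A 2D.
Read back as little-endian, the first byte is least significant, giving 0x2D6A2ACB.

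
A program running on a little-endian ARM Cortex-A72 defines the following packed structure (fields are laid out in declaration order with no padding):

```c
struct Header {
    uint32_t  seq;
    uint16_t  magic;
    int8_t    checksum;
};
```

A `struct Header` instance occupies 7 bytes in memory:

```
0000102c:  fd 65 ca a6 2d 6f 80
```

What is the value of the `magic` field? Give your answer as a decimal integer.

28461

`magic` follows `seq` (4 bytes), so it starts at byte offset 4 and occupies 2 bytes.
Bytes at offsets 4..5: 2D 6F.
Little-endian stores the least-significant byte at the lowest address.
Reassemble most-significant byte first: 6F 2D → 0x6F2D.
0x6F2D = 28461.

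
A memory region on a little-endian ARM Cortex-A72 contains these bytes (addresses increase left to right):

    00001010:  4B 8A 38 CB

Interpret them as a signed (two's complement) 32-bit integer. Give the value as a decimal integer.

-885487029

Little-endian stores the least-significant byte at the lowest address.
Reassemble most-significant byte first: CB 38 8A 4B → 0xCB388A4B.
Top bit is set, so as a signed 32-bit value this is 0xCB388A4B − 2^32 = -885487029.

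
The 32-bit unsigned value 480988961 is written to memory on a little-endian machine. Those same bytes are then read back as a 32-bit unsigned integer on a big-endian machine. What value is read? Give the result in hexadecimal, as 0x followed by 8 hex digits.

480988961 in 32-bit hexadecimal is 0x1CAB4F21.
Stored little-endian, the bytes at ascending addresses are 21 4F AB 1C.
Read back as big-endian, the last byte is least significant, giving 0x214FAB1C.

0x214FAB1C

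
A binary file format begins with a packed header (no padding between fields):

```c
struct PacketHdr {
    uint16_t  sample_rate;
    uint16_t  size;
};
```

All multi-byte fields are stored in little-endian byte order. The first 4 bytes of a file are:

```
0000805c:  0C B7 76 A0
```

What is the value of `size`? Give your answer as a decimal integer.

41078

`size` follows `sample_rate` (2 bytes), so it starts at byte offset 2 and occupies 2 bytes.
Bytes at offsets 2..3: 76 A0.
Little-endian: lowest address holds the least-significant byte.
Reassemble most-significant byte first: A0 76 → 0xA076.
0xA076 = 41078.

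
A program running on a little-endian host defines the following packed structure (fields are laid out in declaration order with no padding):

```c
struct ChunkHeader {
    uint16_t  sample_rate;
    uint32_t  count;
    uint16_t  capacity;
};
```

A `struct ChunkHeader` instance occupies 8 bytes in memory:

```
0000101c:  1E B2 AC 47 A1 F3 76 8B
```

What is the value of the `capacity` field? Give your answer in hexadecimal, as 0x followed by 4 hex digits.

0x8B76

`capacity` follows `sample_rate` (2 B), `count` (4 B), so it starts at offset 2 + 4 = 6 and occupies 2 bytes.
Bytes at offsets 6..7: 76 8B.
Little-endian stores the least-significant byte at the lowest address.
Reassemble most-significant byte first: 8B 76 → 0x8B76.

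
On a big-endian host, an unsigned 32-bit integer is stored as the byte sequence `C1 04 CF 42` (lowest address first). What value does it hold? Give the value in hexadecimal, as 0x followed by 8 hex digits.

Big-endian: lowest address holds the most-significant byte.
The bytes are already most-significant first: 0xC104CF42.

0xC104CF42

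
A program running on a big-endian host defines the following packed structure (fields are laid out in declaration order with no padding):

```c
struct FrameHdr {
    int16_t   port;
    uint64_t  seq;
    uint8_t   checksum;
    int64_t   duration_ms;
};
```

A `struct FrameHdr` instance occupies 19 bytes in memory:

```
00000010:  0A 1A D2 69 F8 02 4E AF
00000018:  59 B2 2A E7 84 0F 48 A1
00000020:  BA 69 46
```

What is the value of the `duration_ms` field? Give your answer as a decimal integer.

-1764268349396981434

`duration_ms` follows `port` (2 B), `seq` (8 B), `checksum` (1 B), so it starts at offset 2 + 8 + 1 = 11 and occupies 8 bytes.
Bytes at offsets 11..18: E7 84 0F 48 A1 BA 69 46.
In big-endian order the high byte comes first in memory.
The bytes are already most-significant first: 0xE7840F48A1BA6946.
Top bit is set, so as a signed 64-bit value this is 0xE7840F48A1BA6946 − 2^64 = -1764268349396981434.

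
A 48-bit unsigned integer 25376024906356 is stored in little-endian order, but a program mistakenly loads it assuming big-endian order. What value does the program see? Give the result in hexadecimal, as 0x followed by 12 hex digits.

25376024906356 in 48-bit hexadecimal is 0x171450F34A74.
Stored little-endian, the bytes at ascending addresses are 74 4A F3 50 14 17.
Read back as big-endian, the last byte is least significant, giving 0x744AF3501417.

0x744AF3501417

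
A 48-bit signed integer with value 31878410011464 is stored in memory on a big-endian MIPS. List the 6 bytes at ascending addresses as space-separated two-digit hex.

1C FE 45 4E 03 48

31878410011464 in hexadecimal, padded to 48 bits, is 0x1CFE454E0348.
Split into bytes (most-significant first): 1C FE 45 4E 03 48.
Big-endian stores the most-significant byte at the lowest address.
So the memory order matches the most-significant-first order: 1C FE 45 4E 03 48.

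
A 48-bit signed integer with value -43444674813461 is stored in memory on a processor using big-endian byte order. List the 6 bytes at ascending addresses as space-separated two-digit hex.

Two's complement of -43444674813461 in 48 bits: 43444674813461 = 0x27834068DE15; invert → 0xD87CBF9721EA; add 1 → 0xD87CBF9721EB.
Split into bytes (most-significant first): D8 7C BF 97 21 EB.
Big-endian stores the most-significant byte at the lowest address.
So the memory order matches the most-significant-first order: D8 7C BF 97 21 EB.

D8 7C BF 97 21 EB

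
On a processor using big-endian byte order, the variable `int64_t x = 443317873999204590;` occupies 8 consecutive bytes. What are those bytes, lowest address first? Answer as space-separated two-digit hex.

06 26 FB 41 F2 4D D0 EE

443317873999204590 in hexadecimal, padded to 64 bits, is 0x0626FB41F24DD0EE.
Split into bytes (most-significant first): 06 26 FB 41 F2 4D D0 EE.
In big-endian order the high byte comes first in memory.
So the memory order matches the most-significant-first order: 06 26 FB 41 F2 4D D0 EE.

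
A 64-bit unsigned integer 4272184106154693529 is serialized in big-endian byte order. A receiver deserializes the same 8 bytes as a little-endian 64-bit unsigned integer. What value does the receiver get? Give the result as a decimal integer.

4272184106154693529 in 64-bit hexadecimal is 0x3B49D8CF3E6B9399.
Stored big-endian, the bytes at ascending addresses are 3B 49 D8 CF 3E 6B 93 99.
Read back as little-endian, the first byte is least significant, giving 0x99936B3ECFD8493B.
0x99936B3ECFD8493B = 11066306626898643259.

11066306626898643259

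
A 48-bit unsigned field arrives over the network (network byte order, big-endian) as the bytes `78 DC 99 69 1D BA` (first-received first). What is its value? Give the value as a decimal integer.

Big-endian stores the most-significant byte at the lowest address.
The bytes are already most-significant first: 0x78DC99691DBA.
0x78DC99691DBA = 132888861941178.

132888861941178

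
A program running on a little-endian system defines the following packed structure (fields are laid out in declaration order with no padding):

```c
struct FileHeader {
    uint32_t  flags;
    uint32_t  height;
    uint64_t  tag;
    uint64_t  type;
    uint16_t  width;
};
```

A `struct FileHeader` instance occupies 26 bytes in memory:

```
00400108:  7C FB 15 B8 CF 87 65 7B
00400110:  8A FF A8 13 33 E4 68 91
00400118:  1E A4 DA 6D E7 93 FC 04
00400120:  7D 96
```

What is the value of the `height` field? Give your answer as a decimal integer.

2070251471

`height` follows `flags` (4 bytes), so it starts at byte offset 4 and occupies 4 bytes.
Bytes at offsets 4..7: CF 87 65 7B.
Little-endian stores the least-significant byte at the lowest address.
Reassemble most-significant byte first: 7B 65 87 CF → 0x7B6587CF.
0x7B6587CF = 2070251471.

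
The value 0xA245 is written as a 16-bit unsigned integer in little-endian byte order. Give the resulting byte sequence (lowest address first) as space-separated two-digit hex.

45 A2

Split into bytes (most-significant first): A2 45.
Little-endian stores the least-significant byte at the lowest address.
So at ascending addresses the bytes are 45 A2.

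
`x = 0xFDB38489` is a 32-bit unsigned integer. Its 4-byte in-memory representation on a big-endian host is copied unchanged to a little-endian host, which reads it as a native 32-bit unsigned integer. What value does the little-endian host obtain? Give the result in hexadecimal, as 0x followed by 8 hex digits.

0x8984B3FD

Stored big-endian, the bytes at ascending addresses are FD B3 84 89.
Read back as little-endian, the first byte is least significant, giving 0x8984B3FD.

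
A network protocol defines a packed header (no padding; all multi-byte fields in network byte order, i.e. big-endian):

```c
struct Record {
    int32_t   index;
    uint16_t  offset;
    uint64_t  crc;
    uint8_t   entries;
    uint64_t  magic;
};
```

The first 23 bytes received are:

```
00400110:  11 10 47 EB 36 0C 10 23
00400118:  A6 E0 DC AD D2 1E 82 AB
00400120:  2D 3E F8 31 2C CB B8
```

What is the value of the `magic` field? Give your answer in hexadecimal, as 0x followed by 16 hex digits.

`magic` follows `index` (4 B), `offset` (2 B), `crc` (8 B), `entries` (1 B), so it starts at offset 4 + 2 + 8 + 1 = 15 and occupies 8 bytes.
Bytes at offsets 15..22: AB 2D 3E F8 31 2C CB B8.
In big-endian order the high byte comes first in memory.
The bytes are already most-significant first: 0xAB2D3EF8312CCBB8.

0xAB2D3EF8312CCBB8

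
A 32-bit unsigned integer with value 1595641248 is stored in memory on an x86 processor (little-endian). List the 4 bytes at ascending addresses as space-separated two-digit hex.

1595641248 in hexadecimal, padded to 32 bits, is 0x5F1B8DA0.
Split into bytes (most-significant first): 5F 1B 8D A0.
In little-endian order the low byte comes first in memory.
So at ascending addresses the bytes are A0 8D 1B 5F.

A0 8D 1B 5F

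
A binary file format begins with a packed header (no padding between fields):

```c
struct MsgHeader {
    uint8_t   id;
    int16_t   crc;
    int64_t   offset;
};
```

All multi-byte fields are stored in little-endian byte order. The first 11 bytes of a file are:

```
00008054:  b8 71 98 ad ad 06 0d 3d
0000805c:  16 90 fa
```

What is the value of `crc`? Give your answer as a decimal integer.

`crc` follows `id` (1 byte), so it starts at byte offset 1 and occupies 2 bytes.
Bytes at offsets 1..2: 71 98.
Little-endian: lowest address holds the least-significant byte.
Reassemble most-significant byte first: 98 71 → 0x9871.
Top bit is set, so as a signed 16-bit value this is 0x9871 − 2^16 = -26511.

-26511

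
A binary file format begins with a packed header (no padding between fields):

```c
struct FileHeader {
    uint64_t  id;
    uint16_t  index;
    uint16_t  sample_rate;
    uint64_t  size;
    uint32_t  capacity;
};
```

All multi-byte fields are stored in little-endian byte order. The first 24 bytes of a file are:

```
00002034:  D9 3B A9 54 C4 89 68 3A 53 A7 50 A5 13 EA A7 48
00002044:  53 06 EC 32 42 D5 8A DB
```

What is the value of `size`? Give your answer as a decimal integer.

`size` follows `id` (8 B), `index` (2 B), `sample_rate` (2 B), so it starts at offset 8 + 2 + 2 = 12 and occupies 8 bytes.
Bytes at offsets 12..19: 13 EA A7 48 53 06 EC 32.
Little-endian: lowest address holds the least-significant byte.
Reassemble most-significant byte first: 32 EC 06 53 48 A7 EA 13 → 0x32EC065348A7EA13.
0x32EC065348A7EA13 = 3669314751171127827.

3669314751171127827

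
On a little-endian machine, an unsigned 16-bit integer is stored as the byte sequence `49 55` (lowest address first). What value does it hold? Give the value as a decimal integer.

21833

Little-endian stores the least-significant byte at the lowest address.
Reassemble most-significant byte first: 55 49 → 0x5549.
0x5549 = 21833.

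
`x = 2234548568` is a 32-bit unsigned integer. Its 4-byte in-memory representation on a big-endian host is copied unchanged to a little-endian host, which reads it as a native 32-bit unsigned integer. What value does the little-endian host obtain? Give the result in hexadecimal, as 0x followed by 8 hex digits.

2234548568 in 32-bit hexadecimal is 0x85308158.
Stored big-endian, the bytes at ascending addresses are 85 30 81 58.
Read back as little-endian, the first byte is least significant, giving 0x58813085.

0x58813085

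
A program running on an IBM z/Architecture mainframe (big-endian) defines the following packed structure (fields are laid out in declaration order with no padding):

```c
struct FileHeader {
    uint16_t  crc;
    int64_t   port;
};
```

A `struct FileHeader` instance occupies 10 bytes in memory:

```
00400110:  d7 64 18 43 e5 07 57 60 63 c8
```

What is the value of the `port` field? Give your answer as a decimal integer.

`port` follows `crc` (2 bytes), so it starts at byte offset 2 and occupies 8 bytes.
Bytes at offsets 2..9: 18 43 E5 07 57 60 63 C8.
In big-endian order the high byte comes first in memory.
The bytes are already most-significant first: 0x1843E507576063C8.
0x1843E507576063C8 = 1748492900043350984.

1748492900043350984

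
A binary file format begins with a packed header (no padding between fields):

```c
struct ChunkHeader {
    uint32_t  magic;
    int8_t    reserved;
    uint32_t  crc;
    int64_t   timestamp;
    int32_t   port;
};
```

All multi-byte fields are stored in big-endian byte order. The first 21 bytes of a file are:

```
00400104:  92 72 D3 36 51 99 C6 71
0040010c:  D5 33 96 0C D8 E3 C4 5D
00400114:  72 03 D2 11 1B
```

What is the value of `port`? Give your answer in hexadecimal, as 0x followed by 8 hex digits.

0x03D2111B

`port` follows `magic` (4 B), `reserved` (1 B), `crc` (4 B), `timestamp` (8 B), so it starts at offset 4 + 1 + 4 + 8 = 17 and occupies 4 bytes.
Bytes at offsets 17..20: 03 D2 11 1B.
Big-endian: lowest address holds the most-significant byte.
The bytes are already most-significant first: 0x03D2111B.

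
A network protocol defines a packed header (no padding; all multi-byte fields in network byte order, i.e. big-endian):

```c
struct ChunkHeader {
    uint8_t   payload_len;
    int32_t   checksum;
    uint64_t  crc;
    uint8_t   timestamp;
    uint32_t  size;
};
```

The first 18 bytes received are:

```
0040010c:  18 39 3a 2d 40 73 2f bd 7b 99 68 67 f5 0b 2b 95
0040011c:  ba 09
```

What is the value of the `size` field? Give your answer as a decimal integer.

731232777

`size` follows `payload_len` (1 B), `checksum` (4 B), `crc` (8 B), `timestamp` (1 B), so it starts at offset 1 + 4 + 8 + 1 = 14 and occupies 4 bytes.
Bytes at offsets 14..17: 2B 95 BA 09.
Big-endian: lowest address holds the most-significant byte.
The bytes are already most-significant first: 0x2B95BA09.
0x2B95BA09 = 731232777.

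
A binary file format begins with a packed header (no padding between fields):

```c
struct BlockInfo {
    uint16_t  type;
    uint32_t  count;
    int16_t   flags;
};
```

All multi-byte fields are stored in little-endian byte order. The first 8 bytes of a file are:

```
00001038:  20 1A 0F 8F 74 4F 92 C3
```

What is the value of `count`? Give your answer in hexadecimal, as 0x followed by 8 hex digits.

0x4F748F0F

`count` follows `type` (2 bytes), so it starts at byte offset 2 and occupies 4 bytes.
Bytes at offsets 2..5: 0F 8F 74 4F.
In little-endian order the low byte comes first in memory.
Reassemble most-significant byte first: 4F 74 8F 0F → 0x4F748F0F.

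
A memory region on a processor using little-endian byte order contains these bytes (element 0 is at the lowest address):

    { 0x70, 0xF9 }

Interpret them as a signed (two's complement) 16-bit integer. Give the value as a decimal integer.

Little-endian: lowest address holds the least-significant byte.
Reassemble most-significant byte first: F9 70 → 0xF970.
Top bit is set, so as a signed 16-bit value this is 0xF970 − 2^16 = -1680.

-1680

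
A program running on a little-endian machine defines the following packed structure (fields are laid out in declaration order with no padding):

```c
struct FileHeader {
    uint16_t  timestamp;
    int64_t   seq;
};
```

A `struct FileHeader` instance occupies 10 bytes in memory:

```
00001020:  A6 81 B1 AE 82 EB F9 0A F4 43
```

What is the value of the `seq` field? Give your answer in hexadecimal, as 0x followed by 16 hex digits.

`seq` follows `timestamp` (2 bytes), so it starts at byte offset 2 and occupies 8 bytes.
Bytes at offsets 2..9: B1 AE 82 EB F9 0A F4 43.
In little-endian order the low byte comes first in memory.
Reassemble most-significant byte first: 43 F4 0A F9 EB 82 AE B1 → 0x43F40AF9EB82AEB1.

0x43F40AF9EB82AEB1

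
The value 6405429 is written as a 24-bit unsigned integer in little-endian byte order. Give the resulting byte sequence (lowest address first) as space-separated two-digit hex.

6405429 in hexadecimal, padded to 24 bits, is 0x61BD35.
Split into bytes (most-significant first): 61 BD 35.
Little-endian: lowest address holds the least-significant byte.
So at ascending addresses the bytes are 35 BD 61.

35 BD 61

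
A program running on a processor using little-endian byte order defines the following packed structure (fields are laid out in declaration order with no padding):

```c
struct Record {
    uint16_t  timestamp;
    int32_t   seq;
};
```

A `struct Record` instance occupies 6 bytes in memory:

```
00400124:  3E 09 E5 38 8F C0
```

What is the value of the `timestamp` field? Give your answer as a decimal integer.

`timestamp` is the first field, at byte offset 0, occupying 2 bytes.
Bytes at offsets 0..1: 3E 09.
Little-endian stores the least-significant byte at the lowest address.
Reassemble most-significant byte first: 09 3E → 0x093E.
0x093E = 2366.

2366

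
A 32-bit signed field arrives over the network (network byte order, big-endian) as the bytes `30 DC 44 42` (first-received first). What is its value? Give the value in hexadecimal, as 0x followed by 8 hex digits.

Big-endian: lowest address holds the most-significant byte.
The bytes are already most-significant first: 0x30DC4442.

0x30DC4442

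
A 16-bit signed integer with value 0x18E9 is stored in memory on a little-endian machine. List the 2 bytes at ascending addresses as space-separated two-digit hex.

E9 18

Split into bytes (most-significant first): 18 E9.
Little-endian: lowest address holds the least-significant byte.
So at ascending addresses the bytes are E9 18.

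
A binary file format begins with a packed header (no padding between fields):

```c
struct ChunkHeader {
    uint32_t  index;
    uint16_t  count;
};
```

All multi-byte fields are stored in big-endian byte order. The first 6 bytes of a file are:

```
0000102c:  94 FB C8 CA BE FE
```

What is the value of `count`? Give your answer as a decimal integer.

`count` follows `index` (4 bytes), so it starts at byte offset 4 and occupies 2 bytes.
Bytes at offsets 4..5: BE FE.
In big-endian order the high byte comes first in memory.
The bytes are already most-significant first: 0xBEFE.
0xBEFE = 48894.

48894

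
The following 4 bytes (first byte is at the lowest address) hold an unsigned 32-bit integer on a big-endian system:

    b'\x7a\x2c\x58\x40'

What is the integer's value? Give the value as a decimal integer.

2049726528

Big-endian: lowest address holds the most-significant byte.
The bytes are already most-significant first: 0x7A2C5840.
0x7A2C5840 = 2049726528.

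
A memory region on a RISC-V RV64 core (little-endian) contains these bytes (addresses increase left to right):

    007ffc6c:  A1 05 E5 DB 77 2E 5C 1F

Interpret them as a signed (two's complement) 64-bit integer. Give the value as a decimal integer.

2259732205358351777

Little-endian stores the least-significant byte at the lowest address.
Reassemble most-significant byte first: 1F 5C 2E 77 DB E5 05 A1 → 0x1F5C2E77DBE505A1.
0x1F5C2E77DBE505A1 = 2259732205358351777.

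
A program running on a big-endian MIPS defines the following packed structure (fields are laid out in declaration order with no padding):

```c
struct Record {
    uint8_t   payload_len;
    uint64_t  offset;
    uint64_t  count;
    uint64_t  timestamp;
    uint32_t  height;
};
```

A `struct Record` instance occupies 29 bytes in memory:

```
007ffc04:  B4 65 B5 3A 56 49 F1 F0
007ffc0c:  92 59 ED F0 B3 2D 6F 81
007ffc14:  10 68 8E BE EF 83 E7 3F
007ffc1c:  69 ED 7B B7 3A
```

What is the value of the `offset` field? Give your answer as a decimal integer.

`offset` follows `payload_len` (1 byte), so it starts at byte offset 1 and occupies 8 bytes.
Bytes at offsets 1..8: 65 B5 3A 56 49 F1 F0 92.
In big-endian order the high byte comes first in memory.
The bytes are already most-significant first: 0x65B53A5649F1F092.
0x65B53A5649F1F092 = 7328828110897541266.

7328828110897541266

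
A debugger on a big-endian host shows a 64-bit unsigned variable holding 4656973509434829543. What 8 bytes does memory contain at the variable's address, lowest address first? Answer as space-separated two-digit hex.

40 A0 E4 BB AE 44 6A E7

4656973509434829543 in hexadecimal, padded to 64 bits, is 0x40A0E4BBAE446AE7.
Split into bytes (most-significant first): 40 A0 E4 BB AE 44 6A E7.
Big-endian stores the most-significant byte at the lowest address.
So the memory order matches the most-significant-first order: 40 A0 E4 BB AE 44 6A E7.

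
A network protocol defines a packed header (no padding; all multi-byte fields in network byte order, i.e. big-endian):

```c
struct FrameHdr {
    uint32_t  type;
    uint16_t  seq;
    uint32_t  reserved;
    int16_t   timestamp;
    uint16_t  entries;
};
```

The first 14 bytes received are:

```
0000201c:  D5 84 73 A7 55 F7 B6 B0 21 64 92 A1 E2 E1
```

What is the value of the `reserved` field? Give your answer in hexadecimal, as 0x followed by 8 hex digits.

0xB6B02164

`reserved` follows `type` (4 B), `seq` (2 B), so it starts at offset 4 + 2 = 6 and occupies 4 bytes.
Bytes at offsets 6..9: B6 B0 21 64.
In big-endian order the high byte comes first in memory.
The bytes are already most-significant first: 0xB6B02164.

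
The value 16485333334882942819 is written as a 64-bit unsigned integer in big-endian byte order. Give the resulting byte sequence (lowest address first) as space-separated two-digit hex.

16485333334882942819 in hexadecimal, padded to 64 bits, is 0xE4C7AB53359A7F63.
Split into bytes (most-significant first): E4 C7 AB 53 35 9A 7F 63.
Big-endian: lowest address holds the most-significant byte.
So the memory order matches the most-significant-first order: E4 C7 AB 53 35 9A 7F 63.

E4 C7 AB 53 35 9A 7F 63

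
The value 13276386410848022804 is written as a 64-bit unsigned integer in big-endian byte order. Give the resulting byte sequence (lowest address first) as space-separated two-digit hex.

13276386410848022804 in hexadecimal, padded to 64 bits, is 0xB83F33196F6B7114.
Split into bytes (most-significant first): B8 3F 33 19 6F 6B 71 14.
In big-endian order the high byte comes first in memory.
So the memory order matches the most-significant-first order: B8 3F 33 19 6F 6B 71 14.

B8 3F 33 19 6F 6B 71 14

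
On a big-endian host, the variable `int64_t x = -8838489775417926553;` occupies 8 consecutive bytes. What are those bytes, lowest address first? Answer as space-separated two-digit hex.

Two's complement of -8838489775417926553 in 64 bits: 8838489775417926553 = 0x7AA89F9F56B52399; invert → 0x85576060A94ADC66; add 1 → 0x85576060A94ADC67.
Split into bytes (most-significant first): 85 57 60 60 A9 4A DC 67.
In big-endian order the high byte comes first in memory.
So the memory order matches the most-significant-first order: 85 57 60 60 A9 4A DC 67.

85 57 60 60 A9 4A DC 67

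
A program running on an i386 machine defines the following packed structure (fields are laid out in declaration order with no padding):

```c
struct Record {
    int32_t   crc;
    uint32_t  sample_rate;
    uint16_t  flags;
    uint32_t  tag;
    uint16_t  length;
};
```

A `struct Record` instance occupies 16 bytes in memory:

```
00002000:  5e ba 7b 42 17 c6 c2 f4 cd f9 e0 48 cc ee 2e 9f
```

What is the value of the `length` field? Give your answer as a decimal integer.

`length` follows `crc` (4 B), `sample_rate` (4 B), `flags` (2 B), `tag` (4 B), so it starts at offset 4 + 4 + 2 + 4 = 14 and occupies 2 bytes.
Bytes at offsets 14..15: 2E 9F.
In little-endian order the low byte comes first in memory.
Reassemble most-significant byte first: 9F 2E → 0x9F2E.
0x9F2E = 40750.

40750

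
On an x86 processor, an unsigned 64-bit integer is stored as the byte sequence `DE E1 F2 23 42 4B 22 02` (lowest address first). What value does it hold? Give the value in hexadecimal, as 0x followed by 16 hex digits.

0x02224B4223F2E1DE

Little-endian: lowest address holds the least-significant byte.
Reassemble most-significant byte first: 02 22 4B 42 23 F2 E1 DE → 0x02224B4223F2E1DE.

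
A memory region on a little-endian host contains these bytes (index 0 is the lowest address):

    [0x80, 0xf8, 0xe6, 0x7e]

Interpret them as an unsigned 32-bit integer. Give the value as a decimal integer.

2129066112

Little-endian stores the least-significant byte at the lowest address.
Reassemble most-significant byte first: 7E E6 F8 80 → 0x7EE6F880.
0x7EE6F880 = 2129066112.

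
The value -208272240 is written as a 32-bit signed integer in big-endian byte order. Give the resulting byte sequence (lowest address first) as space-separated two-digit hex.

Two's complement of -208272240 in 32 bits: 208272240 = 0x0C69FB70; invert → 0xF396048F; add 1 → 0xF3960490.
Split into bytes (most-significant first): F3 96 04 90.
Big-endian stores the most-significant byte at the lowest address.
So the memory order matches the most-significant-first order: F3 96 04 90.

F3 96 04 90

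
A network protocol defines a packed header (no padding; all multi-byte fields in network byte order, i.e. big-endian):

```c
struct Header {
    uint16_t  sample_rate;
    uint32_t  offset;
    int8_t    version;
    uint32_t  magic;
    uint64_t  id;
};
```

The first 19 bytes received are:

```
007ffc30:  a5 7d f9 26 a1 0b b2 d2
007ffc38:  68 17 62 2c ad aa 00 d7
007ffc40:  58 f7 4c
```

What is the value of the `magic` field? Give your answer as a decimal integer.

`magic` follows `sample_rate` (2 B), `offset` (4 B), `version` (1 B), so it starts at offset 2 + 4 + 1 = 7 and occupies 4 bytes.
Bytes at offsets 7..10: D2 68 17 62.
Big-endian: lowest address holds the most-significant byte.
The bytes are already most-significant first: 0xD2681762.
0xD2681762 = 3530037090.

3530037090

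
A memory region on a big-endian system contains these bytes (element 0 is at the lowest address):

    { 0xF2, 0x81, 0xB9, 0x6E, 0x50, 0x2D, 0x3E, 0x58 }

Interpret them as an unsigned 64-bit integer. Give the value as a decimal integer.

17474451912616918616

In big-endian order the high byte comes first in memory.
The bytes are already most-significant first: 0xF281B96E502D3E58.
0xF281B96E502D3E58 = 17474451912616918616.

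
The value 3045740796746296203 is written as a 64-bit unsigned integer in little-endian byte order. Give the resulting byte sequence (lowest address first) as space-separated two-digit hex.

8B 6B FA 1B 1E A5 44 2A

3045740796746296203 in hexadecimal, padded to 64 bits, is 0x2A44A51E1BFA6B8B.
Split into bytes (most-significant first): 2A 44 A5 1E 1B FA 6B 8B.
In little-endian order the low byte comes first in memory.
So at ascending addresses the bytes are 8B 6B FA 1B 1E A5 44 2A.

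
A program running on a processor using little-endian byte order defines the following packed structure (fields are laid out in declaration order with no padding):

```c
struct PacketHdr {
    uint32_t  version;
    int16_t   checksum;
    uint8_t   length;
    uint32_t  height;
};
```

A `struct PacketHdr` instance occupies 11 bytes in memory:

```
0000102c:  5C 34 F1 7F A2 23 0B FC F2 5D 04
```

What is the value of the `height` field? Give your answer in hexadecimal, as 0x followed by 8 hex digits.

`height` follows `version` (4 B), `checksum` (2 B), `length` (1 B), so it starts at offset 4 + 2 + 1 = 7 and occupies 4 bytes.
Bytes at offsets 7..10: FC F2 5D 04.
In little-endian order the low byte comes first in memory.
Reassemble most-significant byte first: 04 5D F2 FC → 0x045DF2FC.

0x045DF2FC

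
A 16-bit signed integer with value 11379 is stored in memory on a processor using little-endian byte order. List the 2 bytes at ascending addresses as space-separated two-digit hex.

11379 in hexadecimal, padded to 16 bits, is 0x2C73.
Split into bytes (most-significant first): 2C 73.
Little-endian stores the least-significant byte at the lowest address.
So at ascending addresses the bytes are 73 2C.

73 2C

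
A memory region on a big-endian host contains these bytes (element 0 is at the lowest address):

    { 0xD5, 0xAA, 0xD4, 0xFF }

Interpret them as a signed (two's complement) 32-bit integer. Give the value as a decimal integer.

Big-endian stores the most-significant byte at the lowest address.
The bytes are already most-significant first: 0xD5AAD4FF.
Top bit is set, so as a signed 32-bit value this is 0xD5AAD4FF − 2^32 = -710224641.

-710224641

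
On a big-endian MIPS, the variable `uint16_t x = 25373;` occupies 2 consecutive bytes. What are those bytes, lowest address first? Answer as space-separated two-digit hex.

25373 in hexadecimal, padded to 16 bits, is 0x631D.
Split into bytes (most-significant first): 63 1D.
Big-endian stores the most-significant byte at the lowest address.
So the memory order matches the most-significant-first order: 63 1D.

63 1D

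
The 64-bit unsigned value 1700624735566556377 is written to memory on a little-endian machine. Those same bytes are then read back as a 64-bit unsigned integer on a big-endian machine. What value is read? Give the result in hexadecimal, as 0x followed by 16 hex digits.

0xD9ECAFCB2FD59917

1700624735566556377 in 64-bit hexadecimal is 0x1799D52FCBAFECD9.
Stored little-endian, the bytes at ascending addresses are D9 EC AF CB 2F D5 99 17.
Read back as big-endian, the last byte is least significant, giving 0xD9ECAFCB2FD59917.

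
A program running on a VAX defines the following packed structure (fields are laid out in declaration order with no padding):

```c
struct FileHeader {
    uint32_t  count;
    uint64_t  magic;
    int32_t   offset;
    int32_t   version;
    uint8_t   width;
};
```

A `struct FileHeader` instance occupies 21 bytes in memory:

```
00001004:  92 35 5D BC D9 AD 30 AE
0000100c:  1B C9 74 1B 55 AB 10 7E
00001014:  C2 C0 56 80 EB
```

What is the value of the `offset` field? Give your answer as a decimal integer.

`offset` follows `count` (4 B), `magic` (8 B), so it starts at offset 4 + 8 = 12 and occupies 4 bytes.
Bytes at offsets 12..15: 55 AB 10 7E.
In little-endian order the low byte comes first in memory.
Reassemble most-significant byte first: 7E 10 AB 55 → 0x7E10AB55.
0x7E10AB55 = 2115021653.

2115021653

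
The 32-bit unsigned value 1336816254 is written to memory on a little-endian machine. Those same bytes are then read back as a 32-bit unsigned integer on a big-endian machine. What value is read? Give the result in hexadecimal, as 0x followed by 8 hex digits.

1336816254 in 32-bit hexadecimal is 0x4FAE327E.
Stored little-endian, the bytes at ascending addresses are 7E 32 AE 4F.
Read back as big-endian, the last byte is least significant, giving 0x7E32AE4F.

0x7E32AE4F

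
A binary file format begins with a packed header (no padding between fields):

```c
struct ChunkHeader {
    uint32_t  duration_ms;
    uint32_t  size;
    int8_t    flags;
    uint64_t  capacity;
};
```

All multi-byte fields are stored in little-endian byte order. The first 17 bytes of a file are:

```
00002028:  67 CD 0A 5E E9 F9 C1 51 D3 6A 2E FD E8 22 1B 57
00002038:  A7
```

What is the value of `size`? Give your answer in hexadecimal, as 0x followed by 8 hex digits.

0x51C1F9E9

`size` follows `duration_ms` (4 bytes), so it starts at byte offset 4 and occupies 4 bytes.
Bytes at offsets 4..7: E9 F9 C1 51.
In little-endian order the low byte comes first in memory.
Reassemble most-significant byte first: 51 C1 F9 E9 → 0x51C1F9E9.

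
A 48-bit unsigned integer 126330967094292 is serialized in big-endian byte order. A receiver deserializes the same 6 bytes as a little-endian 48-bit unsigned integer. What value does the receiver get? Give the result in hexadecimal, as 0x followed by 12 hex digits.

126330967094292 in 48-bit hexadecimal is 0x72E5B86AF414.
Stored big-endian, the bytes at ascending addresses are 72 E5 B8 6A F4 14.
Read back as little-endian, the first byte is least significant, giving 0x14F46AB8E572.

0x14F46AB8E572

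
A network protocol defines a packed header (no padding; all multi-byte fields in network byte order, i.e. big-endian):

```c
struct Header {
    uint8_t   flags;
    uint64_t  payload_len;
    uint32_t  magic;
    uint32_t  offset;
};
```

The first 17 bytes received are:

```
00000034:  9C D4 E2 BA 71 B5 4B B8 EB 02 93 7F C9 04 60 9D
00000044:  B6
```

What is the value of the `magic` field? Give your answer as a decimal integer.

`magic` follows `flags` (1 B), `payload_len` (8 B), so it starts at offset 1 + 8 = 9 and occupies 4 bytes.
Bytes at offsets 9..12: 02 93 7F C9.
Big-endian stores the most-significant byte at the lowest address.
The bytes are already most-significant first: 0x02937FC9.
0x02937FC9 = 43220937.

43220937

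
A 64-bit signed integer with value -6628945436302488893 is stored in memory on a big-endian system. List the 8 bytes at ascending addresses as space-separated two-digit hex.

A4 01 41 3F 51 BE 4A C3

Two's complement of -6628945436302488893 in 64 bits: 6628945436302488893 = 0x5BFEBEC0AE41B53D; invert → 0xA401413F51BE4AC2; add 1 → 0xA401413F51BE4AC3.
Split into bytes (most-significant first): A4 01 41 3F 51 BE 4A C3.
Big-endian: lowest address holds the most-significant byte.
So the memory order matches the most-significant-first order: A4 01 41 3F 51 BE 4A C3.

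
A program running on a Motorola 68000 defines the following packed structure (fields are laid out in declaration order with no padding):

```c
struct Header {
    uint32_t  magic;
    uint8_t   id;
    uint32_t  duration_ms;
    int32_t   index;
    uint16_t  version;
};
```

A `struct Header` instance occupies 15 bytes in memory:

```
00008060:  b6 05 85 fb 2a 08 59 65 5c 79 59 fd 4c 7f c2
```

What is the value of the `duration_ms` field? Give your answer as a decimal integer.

`duration_ms` follows `magic` (4 B), `id` (1 B), so it starts at offset 4 + 1 = 5 and occupies 4 bytes.
Bytes at offsets 5..8: 08 59 65 5C.
In big-endian order the high byte comes first in memory.
The bytes are already most-significant first: 0x0859655C.
0x0859655C = 140076380.

140076380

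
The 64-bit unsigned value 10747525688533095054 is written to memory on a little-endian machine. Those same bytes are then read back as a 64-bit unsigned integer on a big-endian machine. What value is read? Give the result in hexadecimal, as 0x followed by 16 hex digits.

10747525688533095054 in 64-bit hexadecimal is 0x9526E1ABBF66928E.
Stored little-endian, the bytes at ascending addresses are 8E 92 66 BF AB E1 26 95.
Read back as big-endian, the last byte is least significant, giving 0x8E9266BFABE12695.

0x8E9266BFABE12695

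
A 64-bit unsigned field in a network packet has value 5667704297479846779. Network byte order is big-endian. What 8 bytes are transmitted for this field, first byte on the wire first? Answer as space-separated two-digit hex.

5667704297479846779 in hexadecimal, padded to 64 bits, is 0x4EA7BB079F3DBB7B.
Split into bytes (most-significant first): 4E A7 BB 07 9F 3D BB 7B.
In big-endian order the high byte comes first in memory.
So the memory order matches the most-significant-first order: 4E A7 BB 07 9F 3D BB 7B.

4E A7 BB 07 9F 3D BB 7B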